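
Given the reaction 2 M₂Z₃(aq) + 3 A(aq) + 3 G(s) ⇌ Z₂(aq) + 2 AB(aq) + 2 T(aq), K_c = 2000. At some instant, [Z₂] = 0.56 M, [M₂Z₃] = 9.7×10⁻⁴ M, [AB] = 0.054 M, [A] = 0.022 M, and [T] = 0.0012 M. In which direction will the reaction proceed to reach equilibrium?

in the forward direction

(G is a pure solid — omitted from Q_c.)
Q_c = [Z₂]·[AB]²·[T]² / ([M₂Z₃]²·[A]³) = (0.56)·(0.054)²·(0.0012)² / ((9.7×10⁻⁴)²·(0.022)³) = 230
Q_c = 230 < K_c = 2000, so the forward reaction proceeds.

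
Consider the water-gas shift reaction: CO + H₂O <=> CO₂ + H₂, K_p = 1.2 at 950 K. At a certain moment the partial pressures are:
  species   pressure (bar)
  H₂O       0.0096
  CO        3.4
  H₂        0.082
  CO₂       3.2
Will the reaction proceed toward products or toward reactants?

to the left

Q_p = P(CO₂)·P(H₂) / (P(CO)·P(H₂O)) = (3.2)·(0.082) / ((3.4)·(0.0096)) = 8.0
Q_p = 8.0 > K_p = 1.2, so the reverse reaction proceeds.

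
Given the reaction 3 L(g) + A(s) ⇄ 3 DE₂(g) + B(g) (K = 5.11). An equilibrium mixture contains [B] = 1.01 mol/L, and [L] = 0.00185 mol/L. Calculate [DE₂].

(A is a pure solid — omitted from K.)
At equilibrium, K = [DE₂]³·[B] / [L]³ = 5.11.
([DE₂])³·(1.01) / (0.00185)³ = 5.11
[DE₂]³ = 3.20e-8 ⇒ [DE₂] = 0.00318 mol/L

[DE₂] = 0.00318 mol/L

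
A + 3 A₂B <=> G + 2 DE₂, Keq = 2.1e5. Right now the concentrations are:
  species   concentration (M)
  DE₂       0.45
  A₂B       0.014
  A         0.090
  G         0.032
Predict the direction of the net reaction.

Q = [G]·[DE₂]² / ([A]·[A₂B]³) = (0.032)·(0.45)² / ((0.090)·(0.014)³) = 26000
Q = 26000 < Keq = 2.1e5, so the forward reaction proceeds.

to the right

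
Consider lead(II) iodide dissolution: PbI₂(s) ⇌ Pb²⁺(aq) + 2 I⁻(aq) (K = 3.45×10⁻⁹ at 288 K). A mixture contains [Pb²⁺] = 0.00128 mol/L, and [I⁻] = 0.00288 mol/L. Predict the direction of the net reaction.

(PbI₂ is a pure solid — omitted from Q.)
Q = [Pb²⁺]·[I⁻]² = (0.00128)·(0.00288)² = 1.06×10⁻⁸
Q = 1.06×10⁻⁸ > K = 3.45×10⁻⁹, so the reverse reaction proceeds.

to the left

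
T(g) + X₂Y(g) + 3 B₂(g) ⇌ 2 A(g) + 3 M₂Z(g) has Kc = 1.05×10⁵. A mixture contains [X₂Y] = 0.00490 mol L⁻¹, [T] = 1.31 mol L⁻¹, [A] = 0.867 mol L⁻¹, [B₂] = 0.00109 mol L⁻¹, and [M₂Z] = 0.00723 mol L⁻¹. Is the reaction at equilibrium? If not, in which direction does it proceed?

Qc = [A]²·[M₂Z]³ / ([T]·[X₂Y]·[B₂]³) = (0.867)²·(0.00723)³ / ((1.31)·(0.00490)·(0.00109)³) = 34200
Qc = 34200 < Kc = 1.05×10⁵, so the forward reaction proceeds.

in the forward direction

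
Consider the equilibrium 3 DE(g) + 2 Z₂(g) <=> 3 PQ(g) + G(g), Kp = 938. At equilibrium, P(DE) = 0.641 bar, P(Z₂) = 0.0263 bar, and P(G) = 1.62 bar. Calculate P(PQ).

At equilibrium, Kp = P(PQ)³·P(G) / (P(DE)³·P(Z₂)²) = 938.
(P(PQ))³·(1.62) / ((0.641)³·(0.0263)²) = 938
P(PQ)³ = 0.105 ⇒ P(PQ) = 0.472 bar

P(PQ) = 0.472 bar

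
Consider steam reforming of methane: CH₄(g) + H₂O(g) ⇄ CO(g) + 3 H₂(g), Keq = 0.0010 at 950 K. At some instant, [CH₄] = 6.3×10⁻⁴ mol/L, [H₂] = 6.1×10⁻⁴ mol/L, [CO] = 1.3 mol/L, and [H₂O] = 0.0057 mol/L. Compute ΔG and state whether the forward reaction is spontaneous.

Q = [CO]·[H₂]³ / ([CH₄]·[H₂O]) = (1.3)·(6.1×10⁻⁴)³ / ((6.3×10⁻⁴)·(0.0057)) = 8.22×10⁻⁵
ΔG = RT ln(Q/Keq) = (8.314 J mol⁻¹ K⁻¹)(950 K) × ln(8.22×10⁻⁵/0.0010)
   = (7.898 kJ/mol)(-2.499) = -19.7 kJ/mol
ΔG < 0, so the forward reaction is spontaneous (proceeds forward).

ΔG = -19.7 kJ/mol; the forward reaction is spontaneous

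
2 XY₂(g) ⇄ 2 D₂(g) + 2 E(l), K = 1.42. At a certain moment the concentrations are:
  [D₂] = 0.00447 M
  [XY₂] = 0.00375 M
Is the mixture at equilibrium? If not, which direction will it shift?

yes, at equilibrium

(E is a pure liquid — omitted from Q.)
Q = [D₂]² / [XY₂]² = (0.00447)² / (0.00375)² = 1.42
Q = 1.42 = K; the system is at equilibrium.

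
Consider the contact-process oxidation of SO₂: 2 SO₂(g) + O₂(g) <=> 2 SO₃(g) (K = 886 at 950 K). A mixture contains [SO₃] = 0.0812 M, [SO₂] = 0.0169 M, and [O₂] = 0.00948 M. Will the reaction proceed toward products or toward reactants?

Q = [SO₃]² / ([SO₂]²·[O₂]) = (0.0812)² / ((0.0169)²·(0.00948)) = 2440
Q = 2440 > K = 886, so the reverse reaction proceeds.

to the left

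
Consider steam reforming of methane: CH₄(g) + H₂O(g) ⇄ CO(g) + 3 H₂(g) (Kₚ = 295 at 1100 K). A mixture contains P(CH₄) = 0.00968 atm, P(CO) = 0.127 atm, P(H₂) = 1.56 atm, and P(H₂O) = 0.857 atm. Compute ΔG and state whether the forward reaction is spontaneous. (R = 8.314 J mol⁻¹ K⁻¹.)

ΔG = -14.9 kJ/mol; the forward reaction is spontaneous

Qₚ = P(CO)·P(H₂)³ / (P(CH₄)·P(H₂O)) = (0.127)·(1.56)³ / ((0.00968)·(0.857)) = 58.1
ΔG = RT ln(Qₚ/Kₚ) = (8.314 J mol⁻¹ K⁻¹)(1100 K) × ln(58.1/295)
   = (9.145 kJ/mol)(-1.625) = -14.9 kJ/mol
ΔG < 0, so the forward reaction is spontaneous (proceeds forward).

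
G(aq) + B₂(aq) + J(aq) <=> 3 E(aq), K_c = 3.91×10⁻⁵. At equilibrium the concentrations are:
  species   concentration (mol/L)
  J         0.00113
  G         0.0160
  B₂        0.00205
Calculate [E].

At equilibrium, K_c = [E]³ / ([G]·[B₂]·[J]) = 3.91×10⁻⁵.
([E])³ / ((0.0160)·(0.00205)·(0.00113)) = 3.91×10⁻⁵
[E]³ = 1.45×10⁻¹² ⇒ [E] = 1.13×10⁻⁴ mol/L

[E] = 1.13×10⁻⁴ mol/L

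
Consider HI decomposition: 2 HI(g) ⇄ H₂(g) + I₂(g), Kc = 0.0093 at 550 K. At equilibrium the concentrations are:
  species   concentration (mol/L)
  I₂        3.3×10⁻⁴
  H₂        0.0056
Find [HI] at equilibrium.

At equilibrium, Kc = [H₂]·[I₂] / [HI]² = 0.0093.
(0.0056)·(3.3×10⁻⁴) / ([HI])² = 0.0093
[HI]² = 1.99×10⁻⁴ ⇒ [HI] = 0.014 mol/L

[HI] = 0.014 mol/L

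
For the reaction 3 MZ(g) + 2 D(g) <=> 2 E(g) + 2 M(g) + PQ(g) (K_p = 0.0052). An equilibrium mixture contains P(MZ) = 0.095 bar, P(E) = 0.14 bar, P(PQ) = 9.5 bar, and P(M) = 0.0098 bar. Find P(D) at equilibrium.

At equilibrium, K_p = P(E)²·P(M)²·P(PQ) / (P(MZ)³·P(D)²) = 0.0052.
(0.14)²·(0.0098)²·(9.5) / ((0.095)³·(P(D))²) = 0.0052
P(D)² = 4.01 ⇒ P(D) = 2.0 bar

P(D) = 2.0 bar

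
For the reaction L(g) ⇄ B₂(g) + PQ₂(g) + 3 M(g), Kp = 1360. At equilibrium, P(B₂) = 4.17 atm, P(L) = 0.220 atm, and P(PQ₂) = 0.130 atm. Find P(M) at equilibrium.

At equilibrium, Kp = P(B₂)·P(PQ₂)·P(M)³ / P(L) = 1360.
(4.17)·(0.130)·(P(M))³ / (0.220) = 1360
P(M)³ = 552 ⇒ P(M) = 8.20 atm

P(M) = 8.20 atm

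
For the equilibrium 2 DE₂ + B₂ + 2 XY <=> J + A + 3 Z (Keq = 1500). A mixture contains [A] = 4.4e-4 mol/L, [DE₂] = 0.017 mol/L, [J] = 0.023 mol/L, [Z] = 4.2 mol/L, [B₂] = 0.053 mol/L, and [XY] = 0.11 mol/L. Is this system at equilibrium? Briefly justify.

no; Q > K, reaction proceeds in reverse

Q = [J]·[A]·[Z]³ / ([DE₂]²·[B₂]·[XY]²) = (0.023)·(4.4e-4)·(4.2)³ / ((0.017)²·(0.053)·(0.11)²) = 4000
Q = 4000 > Keq = 1500: net reverse reaction.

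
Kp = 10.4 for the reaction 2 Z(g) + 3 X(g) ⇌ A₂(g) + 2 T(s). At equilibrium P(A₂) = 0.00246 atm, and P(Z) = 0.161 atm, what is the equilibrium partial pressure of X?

P(X) = 0.209 atm

(T is a pure solid — omitted from Kp.)
At equilibrium, Kp = P(A₂) / (P(Z)²·P(X)³) = 10.4.
(0.00246) / ((0.161)²·(P(X))³) = 10.4
P(X)³ = 0.00913 ⇒ P(X) = 0.209 atm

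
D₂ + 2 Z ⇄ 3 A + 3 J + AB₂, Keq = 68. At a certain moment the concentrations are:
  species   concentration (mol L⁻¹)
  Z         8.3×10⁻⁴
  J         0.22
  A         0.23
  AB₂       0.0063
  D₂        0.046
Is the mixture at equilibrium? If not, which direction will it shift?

Q = [A]³·[J]³·[AB₂] / ([D₂]·[Z]²) = (0.23)³·(0.22)³·(0.0063) / ((0.046)·(8.3×10⁻⁴)²) = 26
Q = 26 < Keq = 68: net forward reaction.

no; Q < K, reaction proceeds forward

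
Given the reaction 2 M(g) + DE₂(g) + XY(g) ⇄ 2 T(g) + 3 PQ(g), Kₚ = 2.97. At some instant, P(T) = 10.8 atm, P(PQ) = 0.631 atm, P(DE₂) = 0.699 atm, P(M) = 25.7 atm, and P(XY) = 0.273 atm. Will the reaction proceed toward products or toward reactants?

Qₚ = P(T)²·P(PQ)³ / (P(M)²·P(DE₂)·P(XY)) = (10.8)²·(0.631)³ / ((25.7)²·(0.699)·(0.273)) = 0.233
Qₚ = 0.233 < Kₚ = 2.97, so the forward reaction proceeds.

toward products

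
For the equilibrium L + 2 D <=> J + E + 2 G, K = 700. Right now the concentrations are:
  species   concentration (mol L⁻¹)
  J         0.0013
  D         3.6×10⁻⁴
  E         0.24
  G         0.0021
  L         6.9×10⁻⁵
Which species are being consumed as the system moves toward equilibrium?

L, D (reactants)

Q = [J]·[E]·[G]² / ([L]·[D]²) = (0.0013)·(0.24)·(0.0021)² / ((6.9×10⁻⁵)·(3.6×10⁻⁴)²) = 150
Q = 150 < K = 700: net forward reaction.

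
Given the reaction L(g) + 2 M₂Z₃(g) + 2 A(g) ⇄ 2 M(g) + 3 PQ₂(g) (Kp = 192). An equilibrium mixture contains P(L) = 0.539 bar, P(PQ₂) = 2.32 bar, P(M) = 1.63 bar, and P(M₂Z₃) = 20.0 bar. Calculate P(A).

P(A) = 0.0283 bar

At equilibrium, Kp = P(M)²·P(PQ₂)³ / (P(L)·P(M₂Z₃)²·P(A)²) = 192.
(1.63)²·(2.32)³ / ((0.539)·(20.0)²·(P(A))²) = 192
P(A)² = 8.01×10⁻⁴ ⇒ P(A) = 0.0283 bar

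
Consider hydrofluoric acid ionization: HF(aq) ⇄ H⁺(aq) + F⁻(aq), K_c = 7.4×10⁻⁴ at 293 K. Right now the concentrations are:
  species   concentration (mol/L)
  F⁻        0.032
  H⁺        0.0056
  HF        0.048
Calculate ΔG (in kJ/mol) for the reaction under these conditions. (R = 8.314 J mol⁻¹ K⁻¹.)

Q_c = [H⁺]·[F⁻] / [HF] = (0.0056)·(0.032) / (0.048) = 0.00373
ΔG = RT ln(Q_c/K_c) = (8.314 J mol⁻¹ K⁻¹)(293 K) × ln(0.00373/7.4×10⁻⁴)
   = (2.436 kJ/mol)(1.618) = 3.94 kJ/mol
ΔG > 0, so the forward reaction is non-spontaneous (proceeds in reverse).

ΔG = 3.94 kJ/mol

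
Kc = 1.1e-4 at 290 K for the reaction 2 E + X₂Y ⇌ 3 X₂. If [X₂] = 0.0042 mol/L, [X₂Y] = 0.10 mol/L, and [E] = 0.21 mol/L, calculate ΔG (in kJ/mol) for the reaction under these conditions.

Qc = [X₂]³ / ([E]²·[X₂Y]) = (0.0042)³ / ((0.21)²·(0.10)) = 1.68e-5
ΔG = RT ln(Qc/Kc) = (8.314 J mol⁻¹ K⁻¹)(290 K) × ln(1.68e-5/1.1e-4)
   = (2.411 kJ/mol)(-1.879) = -4.53 kJ/mol
ΔG < 0, so the forward reaction is spontaneous (proceeds forward).

ΔG = -4.53 kJ/mol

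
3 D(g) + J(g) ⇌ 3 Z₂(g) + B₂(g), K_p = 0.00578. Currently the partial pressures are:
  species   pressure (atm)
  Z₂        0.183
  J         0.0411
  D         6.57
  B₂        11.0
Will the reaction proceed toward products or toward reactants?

Q_p = P(Z₂)³·P(B₂) / (P(D)³·P(J)) = (0.183)³·(11.0) / ((6.57)³·(0.0411)) = 0.00578
Q_p = 0.00578 = K_p, so the system is already at equilibrium.

no net change (already at equilibrium)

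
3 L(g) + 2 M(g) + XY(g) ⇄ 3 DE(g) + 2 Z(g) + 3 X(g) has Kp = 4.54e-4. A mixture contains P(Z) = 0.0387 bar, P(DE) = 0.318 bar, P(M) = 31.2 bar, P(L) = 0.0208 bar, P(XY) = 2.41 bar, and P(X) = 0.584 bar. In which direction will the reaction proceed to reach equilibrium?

no net change (already at equilibrium)

Qp = P(DE)³·P(Z)²·P(X)³ / (P(L)³·P(M)²·P(XY)) = (0.318)³·(0.0387)²·(0.584)³ / ((0.0208)³·(31.2)²·(2.41)) = 4.54e-4
Qp = 4.54e-4 = Kp, so the system is already at equilibrium.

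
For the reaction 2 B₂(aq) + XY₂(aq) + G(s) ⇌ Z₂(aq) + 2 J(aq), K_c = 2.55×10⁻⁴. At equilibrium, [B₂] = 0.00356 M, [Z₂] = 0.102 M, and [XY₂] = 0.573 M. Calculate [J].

[J] = 1.35×10⁻⁴ M

(G is a pure solid — omitted from K_c.)
At equilibrium, K_c = [Z₂]·[J]² / ([B₂]²·[XY₂]) = 2.55×10⁻⁴.
(0.102)·([J])² / ((0.00356)²·(0.573)) = 2.55×10⁻⁴
[J]² = 1.82×10⁻⁸ ⇒ [J] = 1.35×10⁻⁴ M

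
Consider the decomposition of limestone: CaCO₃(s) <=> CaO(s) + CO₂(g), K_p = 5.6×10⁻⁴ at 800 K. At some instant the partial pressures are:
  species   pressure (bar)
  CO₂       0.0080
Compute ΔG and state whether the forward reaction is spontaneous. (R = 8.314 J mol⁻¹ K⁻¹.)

ΔG = 17.7 kJ/mol; the forward reaction is non-spontaneous

(CaCO₃, CaO are pure solids — omitted from Q_p.)
Q_p = P(CO₂) = 0.00800
ΔG = RT ln(Q_p/K_p) = (8.314 J mol⁻¹ K⁻¹)(800 K) × ln(0.00800/5.6×10⁻⁴)
   = (6.651 kJ/mol)(2.659) = 17.7 kJ/mol
ΔG > 0, so the forward reaction is non-spontaneous (proceeds in reverse).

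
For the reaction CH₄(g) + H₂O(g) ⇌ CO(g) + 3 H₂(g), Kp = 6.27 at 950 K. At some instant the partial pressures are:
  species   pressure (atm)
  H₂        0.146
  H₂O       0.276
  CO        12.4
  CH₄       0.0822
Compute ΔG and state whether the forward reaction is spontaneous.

ΔG = -10.3 kJ/mol; the forward reaction is spontaneous

Qp = P(CO)·P(H₂)³ / (P(CH₄)·P(H₂O)) = (12.4)·(0.146)³ / ((0.0822)·(0.276)) = 1.70
ΔG = RT ln(Qp/Kp) = (8.314 J mol⁻¹ K⁻¹)(950 K) × ln(1.70/6.27)
   = (7.898 kJ/mol)(-1.305) = -10.3 kJ/mol
ΔG < 0, so the forward reaction is spontaneous (proceeds forward).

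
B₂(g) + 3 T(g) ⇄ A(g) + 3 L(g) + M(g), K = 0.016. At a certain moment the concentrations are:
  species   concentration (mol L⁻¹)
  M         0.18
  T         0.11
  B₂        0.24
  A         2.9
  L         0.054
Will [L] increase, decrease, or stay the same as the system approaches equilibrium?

decrease

Q = [A]·[L]³·[M] / ([B₂]·[T]³) = (2.9)·(0.054)³·(0.18) / ((0.24)·(0.11)³) = 0.26
Q = 0.26 > K = 0.016: net reverse reaction.
L is a product, so it decreases.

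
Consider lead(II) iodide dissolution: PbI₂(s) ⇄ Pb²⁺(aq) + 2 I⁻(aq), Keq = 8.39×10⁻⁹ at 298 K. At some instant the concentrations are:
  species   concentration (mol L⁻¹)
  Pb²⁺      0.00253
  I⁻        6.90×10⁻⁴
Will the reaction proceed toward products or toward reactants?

(PbI₂ is a pure solid — omitted from Q.)
Q = [Pb²⁺]·[I⁻]² = (0.00253)·(6.90×10⁻⁴)² = 1.20×10⁻⁹
Q = 1.20×10⁻⁹ < Keq = 8.39×10⁻⁹, so the forward reaction proceeds.

forward (toward products)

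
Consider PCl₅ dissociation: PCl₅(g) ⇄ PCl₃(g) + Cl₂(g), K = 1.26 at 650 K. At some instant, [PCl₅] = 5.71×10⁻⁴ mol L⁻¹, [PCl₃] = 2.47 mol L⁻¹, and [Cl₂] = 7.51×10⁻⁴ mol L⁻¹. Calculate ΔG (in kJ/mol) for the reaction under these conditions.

ΔG = 5.12 kJ/mol

Q = [PCl₃]·[Cl₂] / [PCl₅] = (2.47)·(7.51×10⁻⁴) / (5.71×10⁻⁴) = 3.25
ΔG = RT ln(Q/K) = (8.314 J mol⁻¹ K⁻¹)(650 K) × ln(3.25/1.26)
   = (5.404 kJ/mol)(0.9475) = 5.12 kJ/mol
ΔG > 0, so the forward reaction is non-spontaneous (proceeds in reverse).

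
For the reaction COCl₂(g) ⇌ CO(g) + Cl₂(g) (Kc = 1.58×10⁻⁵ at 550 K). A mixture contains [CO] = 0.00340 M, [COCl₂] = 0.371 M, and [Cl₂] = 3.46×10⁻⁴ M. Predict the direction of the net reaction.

Qc = [CO]·[Cl₂] / [COCl₂] = (0.00340)·(3.46×10⁻⁴) / (0.371) = 3.17×10⁻⁶
Qc = 3.17×10⁻⁶ < Kc = 1.58×10⁻⁵, so the forward reaction proceeds.

forward (toward products)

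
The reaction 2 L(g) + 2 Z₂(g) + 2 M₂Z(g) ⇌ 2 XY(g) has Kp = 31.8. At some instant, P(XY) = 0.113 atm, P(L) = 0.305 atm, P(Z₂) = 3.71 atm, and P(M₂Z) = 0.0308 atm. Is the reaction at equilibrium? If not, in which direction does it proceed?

in the forward direction

Qp = P(XY)² / (P(L)²·P(Z₂)²·P(M₂Z)²) = (0.113)² / ((0.305)²·(3.71)²·(0.0308)²) = 10.5
Qp = 10.5 < Kp = 31.8, so the forward reaction proceeds.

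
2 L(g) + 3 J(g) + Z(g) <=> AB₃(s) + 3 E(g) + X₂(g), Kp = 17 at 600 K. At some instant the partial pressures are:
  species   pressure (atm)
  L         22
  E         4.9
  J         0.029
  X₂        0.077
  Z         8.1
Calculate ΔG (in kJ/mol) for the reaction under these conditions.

ΔG = 8.57 kJ/mol

(AB₃ is a pure solid — omitted from Qp.)
Qp = P(E)³·P(X₂) / (P(L)²·P(J)³·P(Z)) = (4.9)³·(0.077) / ((22)²·(0.029)³·(8.1)) = 94.7
ΔG = RT ln(Qp/Kp) = (8.314 J mol⁻¹ K⁻¹)(600 K) × ln(94.7/17)
   = (4.988 kJ/mol)(1.718) = 8.57 kJ/mol
ΔG > 0, so the forward reaction is non-spontaneous (proceeds in reverse).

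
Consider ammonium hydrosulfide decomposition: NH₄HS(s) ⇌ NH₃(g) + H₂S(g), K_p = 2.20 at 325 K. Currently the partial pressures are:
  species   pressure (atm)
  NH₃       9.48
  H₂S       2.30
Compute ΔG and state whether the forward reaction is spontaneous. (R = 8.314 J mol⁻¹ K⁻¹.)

(NH₄HS is a pure solid — omitted from Q_p.)
Q_p = P(NH₃)·P(H₂S) = (9.48)·(2.30) = 21.8
ΔG = RT ln(Q_p/K_p) = (8.314 J mol⁻¹ K⁻¹)(325 K) × ln(21.8/2.20)
   = (2.702 kJ/mol)(2.293) = 6.20 kJ/mol
ΔG > 0, so the forward reaction is non-spontaneous (proceeds in reverse).

ΔG = 6.20 kJ/mol; the forward reaction is non-spontaneous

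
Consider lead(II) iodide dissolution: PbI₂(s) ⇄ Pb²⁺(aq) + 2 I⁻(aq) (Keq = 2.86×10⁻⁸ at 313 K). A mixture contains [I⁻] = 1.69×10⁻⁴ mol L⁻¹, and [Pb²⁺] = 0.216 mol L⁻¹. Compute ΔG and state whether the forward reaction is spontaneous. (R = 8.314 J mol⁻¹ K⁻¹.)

(PbI₂ is a pure solid — omitted from Q.)
Q = [Pb²⁺]·[I⁻]² = (0.216)·(1.69×10⁻⁴)² = 6.17×10⁻⁹
ΔG = RT ln(Q/Keq) = (8.314 J mol⁻¹ K⁻¹)(313 K) × ln(6.17×10⁻⁹/2.86×10⁻⁸)
   = (2.602 kJ/mol)(-1.534) = -3.99 kJ/mol
ΔG < 0, so the forward reaction is spontaneous (proceeds forward).

ΔG = -3.99 kJ/mol; the forward reaction is spontaneous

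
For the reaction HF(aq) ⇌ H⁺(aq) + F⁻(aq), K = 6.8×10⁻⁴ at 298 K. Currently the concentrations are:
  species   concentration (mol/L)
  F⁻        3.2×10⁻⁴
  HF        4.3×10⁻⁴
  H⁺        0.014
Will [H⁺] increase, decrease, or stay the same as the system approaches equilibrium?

Q = [H⁺]·[F⁻] / [HF] = (0.014)·(3.2×10⁻⁴) / (4.3×10⁻⁴) = 0.010
Q = 0.010 > K = 6.8×10⁻⁴: net reverse reaction.
H⁺ is a product, so it decreases.

decrease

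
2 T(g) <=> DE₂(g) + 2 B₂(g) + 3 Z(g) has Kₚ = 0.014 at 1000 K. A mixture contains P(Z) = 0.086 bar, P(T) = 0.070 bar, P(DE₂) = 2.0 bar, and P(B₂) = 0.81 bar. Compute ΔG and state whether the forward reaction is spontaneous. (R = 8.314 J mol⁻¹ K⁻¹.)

ΔG = 20.8 kJ/mol; the forward reaction is non-spontaneous

Qₚ = P(DE₂)·P(B₂)²·P(Z)³ / P(T)² = (2.0)·(0.81)²·(0.086)³ / (0.070)² = 0.170
ΔG = RT ln(Qₚ/Kₚ) = (8.314 J mol⁻¹ K⁻¹)(1000 K) × ln(0.170/0.014)
   = (8.314 kJ/mol)(2.497) = 20.8 kJ/mol
ΔG > 0, so the forward reaction is non-spontaneous (proceeds in reverse).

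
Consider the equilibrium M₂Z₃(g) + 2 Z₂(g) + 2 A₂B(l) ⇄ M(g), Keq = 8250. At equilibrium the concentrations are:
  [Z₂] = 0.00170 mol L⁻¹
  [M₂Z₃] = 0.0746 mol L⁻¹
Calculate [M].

[M] = 0.00178 mol L⁻¹

(A₂B is a pure liquid — omitted from Keq.)
At equilibrium, Keq = [M] / ([M₂Z₃]·[Z₂]²) = 8250.
([M]) / ((0.0746)·(0.00170)²) = 8250
[M] = 0.00178 mol L⁻¹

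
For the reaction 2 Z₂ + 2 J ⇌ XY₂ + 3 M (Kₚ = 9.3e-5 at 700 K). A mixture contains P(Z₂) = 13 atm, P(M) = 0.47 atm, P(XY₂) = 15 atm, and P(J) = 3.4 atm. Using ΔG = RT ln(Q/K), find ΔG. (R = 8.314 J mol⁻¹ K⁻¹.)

Qₚ = P(XY₂)·P(M)³ / (P(Z₂)²·P(J)²) = (15)·(0.47)³ / ((13)²·(3.4)²) = 7.97e-4
ΔG = RT ln(Qₚ/Kₚ) = (8.314 J mol⁻¹ K⁻¹)(700 K) × ln(7.97e-4/9.3e-5)
   = (5.820 kJ/mol)(2.148) = 12.5 kJ/mol
ΔG > 0, so the forward reaction is non-spontaneous (proceeds in reverse).

ΔG = 12.5 kJ/mol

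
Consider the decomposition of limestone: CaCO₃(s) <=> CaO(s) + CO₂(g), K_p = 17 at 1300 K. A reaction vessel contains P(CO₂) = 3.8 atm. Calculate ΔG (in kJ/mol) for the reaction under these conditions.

(CaCO₃, CaO are pure solids — omitted from Q_p.)
Q_p = P(CO₂) = 3.80
ΔG = RT ln(Q_p/K_p) = (8.314 J mol⁻¹ K⁻¹)(1300 K) × ln(3.80/17)
   = (10.81 kJ/mol)(-1.498) = -16.2 kJ/mol
ΔG < 0, so the forward reaction is spontaneous (proceeds forward).

ΔG = -16.2 kJ/mol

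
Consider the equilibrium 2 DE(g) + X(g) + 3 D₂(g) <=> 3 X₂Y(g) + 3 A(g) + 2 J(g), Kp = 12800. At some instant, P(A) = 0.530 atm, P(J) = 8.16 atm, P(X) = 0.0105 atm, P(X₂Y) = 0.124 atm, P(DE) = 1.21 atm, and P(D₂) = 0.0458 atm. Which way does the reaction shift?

no net change (already at equilibrium)

Qp = P(X₂Y)³·P(A)³·P(J)² / (P(DE)²·P(X)·P(D₂)³) = (0.124)³·(0.530)³·(8.16)² / ((1.21)²·(0.0105)·(0.0458)³) = 12800
Qp = 12800 = Kp, so the system is already at equilibrium.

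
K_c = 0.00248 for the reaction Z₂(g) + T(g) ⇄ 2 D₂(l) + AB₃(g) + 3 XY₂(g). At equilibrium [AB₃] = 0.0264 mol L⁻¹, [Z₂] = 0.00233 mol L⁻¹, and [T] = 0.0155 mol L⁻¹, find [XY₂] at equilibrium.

[XY₂] = 0.0150 mol L⁻¹

(D₂ is a pure liquid — omitted from K_c.)
At equilibrium, K_c = [AB₃]·[XY₂]³ / ([Z₂]·[T]) = 0.00248.
(0.0264)·([XY₂])³ / ((0.00233)·(0.0155)) = 0.00248
[XY₂]³ = 3.39×10⁻⁶ ⇒ [XY₂] = 0.0150 mol L⁻¹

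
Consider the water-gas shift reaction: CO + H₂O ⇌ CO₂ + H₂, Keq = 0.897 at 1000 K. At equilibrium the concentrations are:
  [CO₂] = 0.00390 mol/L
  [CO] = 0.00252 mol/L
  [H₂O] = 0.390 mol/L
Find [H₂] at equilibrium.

At equilibrium, Keq = [CO₂]·[H₂] / ([CO]·[H₂O]) = 0.897.
(0.00390)·([H₂]) / ((0.00252)·(0.390)) = 0.897
[H₂] = 0.226 mol/L

[H₂] = 0.226 mol/L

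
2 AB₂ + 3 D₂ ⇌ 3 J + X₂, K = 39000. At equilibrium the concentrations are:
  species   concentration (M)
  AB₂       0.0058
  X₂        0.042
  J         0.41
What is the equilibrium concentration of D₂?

[D₂] = 0.13 M

At equilibrium, K = [J]³·[X₂] / ([AB₂]²·[D₂]³) = 39000.
(0.41)³·(0.042) / ((0.0058)²·([D₂])³) = 39000
[D₂]³ = 0.00221 ⇒ [D₂] = 0.13 M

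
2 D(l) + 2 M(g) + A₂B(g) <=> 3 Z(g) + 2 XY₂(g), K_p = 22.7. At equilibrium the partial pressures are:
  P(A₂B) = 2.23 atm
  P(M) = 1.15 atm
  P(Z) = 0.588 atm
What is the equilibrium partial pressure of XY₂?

(D is a pure liquid — omitted from K_p.)
At equilibrium, K_p = P(Z)³·P(XY₂)² / (P(M)²·P(A₂B)) = 22.7.
(0.588)³·(P(XY₂))² / ((1.15)²·(2.23)) = 22.7
P(XY₂)² = 329 ⇒ P(XY₂) = 18.1 atm

P(XY₂) = 18.1 atm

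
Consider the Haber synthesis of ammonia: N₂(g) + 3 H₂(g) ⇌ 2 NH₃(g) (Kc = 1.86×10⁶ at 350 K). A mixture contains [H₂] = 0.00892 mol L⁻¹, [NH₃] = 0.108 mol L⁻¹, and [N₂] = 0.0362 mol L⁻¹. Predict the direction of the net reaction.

in the forward direction

Qc = [NH₃]² / ([N₂]·[H₂]³) = (0.108)² / ((0.0362)·(0.00892)³) = 4.54×10⁵
Qc = 4.54×10⁵ < Kc = 1.86×10⁶, so the forward reaction proceeds.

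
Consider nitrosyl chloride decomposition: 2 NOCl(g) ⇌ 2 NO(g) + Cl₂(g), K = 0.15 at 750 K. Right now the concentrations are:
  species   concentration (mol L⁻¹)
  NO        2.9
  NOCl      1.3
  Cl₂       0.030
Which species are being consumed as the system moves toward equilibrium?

none (at equilibrium)

Q = [NO]²·[Cl₂] / [NOCl]² = (2.9)²·(0.030) / (1.3)² = 0.15
Q = 0.15 = K; the system is at equilibrium.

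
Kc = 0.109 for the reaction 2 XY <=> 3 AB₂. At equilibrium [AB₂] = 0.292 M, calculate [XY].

[XY] = 0.478 M

At equilibrium, Kc = [AB₂]³ / [XY]² = 0.109.
(0.292)³ / ([XY])² = 0.109
[XY]² = 0.228 ⇒ [XY] = 0.478 M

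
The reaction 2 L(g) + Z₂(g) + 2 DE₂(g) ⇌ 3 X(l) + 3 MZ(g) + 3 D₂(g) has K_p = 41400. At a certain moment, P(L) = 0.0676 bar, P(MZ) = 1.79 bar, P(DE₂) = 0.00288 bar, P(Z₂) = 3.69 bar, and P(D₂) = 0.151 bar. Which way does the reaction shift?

(X is a pure liquid — omitted from Q_p.)
Q_p = P(MZ)³·P(D₂)³ / (P(L)²·P(Z₂)·P(DE₂)²) = (1.79)³·(0.151)³ / ((0.0676)²·(3.69)·(0.00288)²) = 1.41e5
Q_p = 1.41e5 > K_p = 41400, so the reverse reaction proceeds.

toward reactants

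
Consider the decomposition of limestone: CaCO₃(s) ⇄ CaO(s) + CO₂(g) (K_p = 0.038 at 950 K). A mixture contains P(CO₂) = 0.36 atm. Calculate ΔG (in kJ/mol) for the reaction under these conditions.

ΔG = 17.8 kJ/mol

(CaCO₃, CaO are pure solids — omitted from Q_p.)
Q_p = P(CO₂) = 0.360
ΔG = RT ln(Q_p/K_p) = (8.314 J mol⁻¹ K⁻¹)(950 K) × ln(0.360/0.038)
   = (7.898 kJ/mol)(2.249) = 17.8 kJ/mol
ΔG > 0, so the forward reaction is non-spontaneous (proceeds in reverse).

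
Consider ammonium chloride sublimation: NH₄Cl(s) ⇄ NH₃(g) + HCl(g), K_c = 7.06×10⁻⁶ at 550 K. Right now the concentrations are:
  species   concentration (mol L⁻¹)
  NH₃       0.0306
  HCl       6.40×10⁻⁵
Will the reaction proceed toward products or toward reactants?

to the right

(NH₄Cl is a pure solid — omitted from Q_c.)
Q_c = [NH₃]·[HCl] = (0.0306)·(6.40×10⁻⁵) = 1.96×10⁻⁶
Q_c = 1.96×10⁻⁶ < K_c = 7.06×10⁻⁶, so the forward reaction proceeds.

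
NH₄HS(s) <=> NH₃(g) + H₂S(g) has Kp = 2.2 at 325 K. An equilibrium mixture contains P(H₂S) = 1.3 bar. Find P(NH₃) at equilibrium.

P(NH₃) = 1.7 bar

(NH₄HS is a pure solid — omitted from Kp.)
At equilibrium, Kp = P(NH₃)·P(H₂S) = 2.2.
(P(NH₃))·(1.3) = 2.2
P(NH₃) = 1.69 = 1.7 bar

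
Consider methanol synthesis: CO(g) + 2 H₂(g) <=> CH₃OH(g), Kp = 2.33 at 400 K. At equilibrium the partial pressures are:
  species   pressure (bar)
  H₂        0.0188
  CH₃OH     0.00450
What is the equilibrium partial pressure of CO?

P(CO) = 5.46 bar

At equilibrium, Kp = P(CH₃OH) / (P(CO)·P(H₂)²) = 2.33.
(0.00450) / ((P(CO))·(0.0188)²) = 2.33
P(CO) = 5.46 bar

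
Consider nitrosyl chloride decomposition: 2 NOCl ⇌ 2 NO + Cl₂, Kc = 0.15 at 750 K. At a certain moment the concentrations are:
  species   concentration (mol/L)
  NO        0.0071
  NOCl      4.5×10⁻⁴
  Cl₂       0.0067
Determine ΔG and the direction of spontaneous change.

Qc = [NO]²·[Cl₂] / [NOCl]² = (0.0071)²·(0.0067) / (4.5×10⁻⁴)² = 1.67
ΔG = RT ln(Qc/Kc) = (8.314 J mol⁻¹ K⁻¹)(750 K) × ln(1.67/0.15)
   = (6.236 kJ/mol)(2.410) = 15.0 kJ/mol
ΔG > 0, so the forward reaction is non-spontaneous (proceeds in reverse).

ΔG = 15.0 kJ/mol; the forward reaction is non-spontaneous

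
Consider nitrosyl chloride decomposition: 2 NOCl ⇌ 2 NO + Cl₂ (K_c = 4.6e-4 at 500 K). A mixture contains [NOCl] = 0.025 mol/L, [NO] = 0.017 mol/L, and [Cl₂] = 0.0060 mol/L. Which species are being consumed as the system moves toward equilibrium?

NO, Cl₂ (products)

Q_c = [NO]²·[Cl₂] / [NOCl]² = (0.017)²·(0.0060) / (0.025)² = 0.0028
Q_c = 0.0028 > K_c = 4.6e-4: net reverse reaction.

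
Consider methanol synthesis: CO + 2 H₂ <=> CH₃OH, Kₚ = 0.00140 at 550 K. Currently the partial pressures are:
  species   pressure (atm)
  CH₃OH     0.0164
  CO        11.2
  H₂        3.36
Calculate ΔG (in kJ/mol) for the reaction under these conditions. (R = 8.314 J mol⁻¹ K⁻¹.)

ΔG = -10.9 kJ/mol

Qₚ = P(CH₃OH) / (P(CO)·P(H₂)²) = (0.0164) / ((11.2)·(3.36)²) = 1.30×10⁻⁴
ΔG = RT ln(Qₚ/Kₚ) = (8.314 J mol⁻¹ K⁻¹)(550 K) × ln(1.30×10⁻⁴/0.00140)
   = (4.573 kJ/mol)(-2.377) = -10.9 kJ/mol
ΔG < 0, so the forward reaction is spontaneous (proceeds forward).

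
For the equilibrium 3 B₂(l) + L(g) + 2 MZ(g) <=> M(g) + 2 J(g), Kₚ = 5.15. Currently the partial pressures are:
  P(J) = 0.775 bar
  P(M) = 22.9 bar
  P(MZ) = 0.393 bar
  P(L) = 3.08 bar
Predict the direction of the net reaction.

reverse (toward reactants)

(B₂ is a pure liquid — omitted from Qₚ.)
Qₚ = P(M)·P(J)² / (P(L)·P(MZ)²) = (22.9)·(0.775)² / ((3.08)·(0.393)²) = 28.9
Qₚ = 28.9 > Kₚ = 5.15, so the reverse reaction proceeds.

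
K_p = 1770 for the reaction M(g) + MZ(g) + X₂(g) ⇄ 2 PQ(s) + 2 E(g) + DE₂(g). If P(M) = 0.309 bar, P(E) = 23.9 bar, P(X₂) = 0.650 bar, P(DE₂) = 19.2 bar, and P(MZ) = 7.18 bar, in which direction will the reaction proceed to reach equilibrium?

(PQ is a pure solid — omitted from Q_p.)
Q_p = P(E)²·P(DE₂) / (P(M)·P(MZ)·P(X₂)) = (23.9)²·(19.2) / ((0.309)·(7.18)·(0.650)) = 7610
Q_p = 7610 > K_p = 1770, so the reverse reaction proceeds.

toward reactants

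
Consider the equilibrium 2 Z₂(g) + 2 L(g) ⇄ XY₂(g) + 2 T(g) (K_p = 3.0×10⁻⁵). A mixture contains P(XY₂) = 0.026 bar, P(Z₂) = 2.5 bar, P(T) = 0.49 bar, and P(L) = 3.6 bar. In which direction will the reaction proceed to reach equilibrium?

Q_p = P(XY₂)·P(T)² / (P(Z₂)²·P(L)²) = (0.026)·(0.49)² / ((2.5)²·(3.6)²) = 7.7×10⁻⁵
Q_p = 7.7×10⁻⁵ > K_p = 3.0×10⁻⁵, so the reverse reaction proceeds.

in the reverse direction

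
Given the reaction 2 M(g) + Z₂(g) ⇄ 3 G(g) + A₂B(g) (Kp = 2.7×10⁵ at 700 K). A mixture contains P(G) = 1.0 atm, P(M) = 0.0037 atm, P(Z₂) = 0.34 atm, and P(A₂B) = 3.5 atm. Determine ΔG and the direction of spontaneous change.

ΔG = 5.96 kJ/mol; the forward reaction is non-spontaneous

Qp = P(G)³·P(A₂B) / (P(M)²·P(Z₂)) = (1.0)³·(3.5) / ((0.0037)²·(0.34)) = 7.52×10⁵
ΔG = RT ln(Qp/Kp) = (8.314 J mol⁻¹ K⁻¹)(700 K) × ln(7.52×10⁵/2.7×10⁵)
   = (5.820 kJ/mol)(1.024) = 5.96 kJ/mol
ΔG > 0, so the forward reaction is non-spontaneous (proceeds in reverse).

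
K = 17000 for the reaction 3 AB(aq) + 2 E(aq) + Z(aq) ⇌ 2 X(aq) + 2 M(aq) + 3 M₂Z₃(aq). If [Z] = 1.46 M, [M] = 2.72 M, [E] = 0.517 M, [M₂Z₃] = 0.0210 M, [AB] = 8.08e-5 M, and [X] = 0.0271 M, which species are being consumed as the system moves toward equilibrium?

Q = [X]²·[M]²·[M₂Z₃]³ / ([AB]³·[E]²·[Z]) = (0.0271)²·(2.72)²·(0.0210)³ / ((8.08e-5)³·(0.517)²·(1.46)) = 2.44e5
Q = 2.44e5 > K = 17000: net reverse reaction.

X, M, M₂Z₃ (products)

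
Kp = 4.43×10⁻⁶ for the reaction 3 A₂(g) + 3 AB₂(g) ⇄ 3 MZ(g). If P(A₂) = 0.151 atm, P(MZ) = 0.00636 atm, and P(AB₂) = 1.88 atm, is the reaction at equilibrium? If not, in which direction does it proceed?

Qp = P(MZ)³ / (P(A₂)³·P(AB₂)³) = (0.00636)³ / ((0.151)³·(1.88)³) = 1.12×10⁻⁵
Qp = 1.12×10⁻⁵ > Kp = 4.43×10⁻⁶, so the reverse reaction proceeds.

reverse (toward reactants)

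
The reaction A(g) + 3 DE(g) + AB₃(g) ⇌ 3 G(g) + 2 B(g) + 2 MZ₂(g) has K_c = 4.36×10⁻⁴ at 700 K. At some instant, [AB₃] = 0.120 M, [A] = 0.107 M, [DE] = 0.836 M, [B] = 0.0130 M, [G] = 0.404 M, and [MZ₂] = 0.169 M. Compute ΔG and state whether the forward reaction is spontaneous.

ΔG = -13.6 kJ/mol; the forward reaction is spontaneous

Q_c = [G]³·[B]²·[MZ₂]² / ([A]·[DE]³·[AB₃]) = (0.404)³·(0.0130)²·(0.169)² / ((0.107)·(0.836)³·(0.120)) = 4.24×10⁻⁵
ΔG = RT ln(Q_c/K_c) = (8.314 J mol⁻¹ K⁻¹)(700 K) × ln(4.24×10⁻⁵/4.36×10⁻⁴)
   = (5.820 kJ/mol)(-2.330) = -13.6 kJ/mol
ΔG < 0, so the forward reaction is spontaneous (proceeds forward).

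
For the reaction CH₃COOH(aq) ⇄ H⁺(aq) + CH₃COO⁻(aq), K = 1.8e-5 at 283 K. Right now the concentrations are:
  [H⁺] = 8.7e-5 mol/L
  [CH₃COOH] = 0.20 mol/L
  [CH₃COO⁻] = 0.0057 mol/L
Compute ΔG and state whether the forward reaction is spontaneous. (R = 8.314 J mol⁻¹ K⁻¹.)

Q = [H⁺]·[CH₃COO⁻] / [CH₃COOH] = (8.7e-5)·(0.0057) / (0.20) = 2.48e-6
ΔG = RT ln(Q/K) = (8.314 J mol⁻¹ K⁻¹)(283 K) × ln(2.48e-6/1.8e-5)
   = (2.353 kJ/mol)(-1.982) = -4.66 kJ/mol
ΔG < 0, so the forward reaction is spontaneous (proceeds forward).

ΔG = -4.66 kJ/mol; the forward reaction is spontaneous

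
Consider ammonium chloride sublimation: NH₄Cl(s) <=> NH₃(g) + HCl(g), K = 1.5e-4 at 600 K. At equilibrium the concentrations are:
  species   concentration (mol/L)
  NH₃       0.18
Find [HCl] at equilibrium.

[HCl] = 8.3e-4 mol/L

(NH₄Cl is a pure solid — omitted from K.)
At equilibrium, K = [NH₃]·[HCl] = 1.5e-4.
(0.18)·([HCl]) = 1.5e-4
[HCl] = 8.33e-4 = 8.3e-4 mol/L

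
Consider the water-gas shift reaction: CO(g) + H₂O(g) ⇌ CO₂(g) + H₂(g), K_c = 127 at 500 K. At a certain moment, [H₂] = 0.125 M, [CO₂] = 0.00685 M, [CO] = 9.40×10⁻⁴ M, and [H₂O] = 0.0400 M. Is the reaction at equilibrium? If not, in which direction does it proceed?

Q_c = [CO₂]·[H₂] / ([CO]·[H₂O]) = (0.00685)·(0.125) / ((9.40×10⁻⁴)·(0.0400)) = 22.8
Q_c = 22.8 < K_c = 127, so the forward reaction proceeds.

in the forward direction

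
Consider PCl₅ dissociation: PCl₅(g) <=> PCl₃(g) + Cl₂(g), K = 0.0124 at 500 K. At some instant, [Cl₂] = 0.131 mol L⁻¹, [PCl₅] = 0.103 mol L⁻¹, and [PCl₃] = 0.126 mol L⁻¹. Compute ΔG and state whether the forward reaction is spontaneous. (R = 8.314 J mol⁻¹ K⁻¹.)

ΔG = 10.6 kJ/mol; the forward reaction is non-spontaneous

Q = [PCl₃]·[Cl₂] / [PCl₅] = (0.126)·(0.131) / (0.103) = 0.160
ΔG = RT ln(Q/K) = (8.314 J mol⁻¹ K⁻¹)(500 K) × ln(0.160/0.0124)
   = (4.157 kJ/mol)(2.557) = 10.6 kJ/mol
ΔG > 0, so the forward reaction is non-spontaneous (proceeds in reverse).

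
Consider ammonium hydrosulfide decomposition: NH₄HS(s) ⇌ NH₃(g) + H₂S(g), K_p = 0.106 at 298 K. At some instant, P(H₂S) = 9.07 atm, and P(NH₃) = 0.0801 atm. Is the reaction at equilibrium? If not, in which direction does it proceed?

in the reverse direction

(NH₄HS is a pure solid — omitted from Q_p.)
Q_p = P(NH₃)·P(H₂S) = (0.0801)·(9.07) = 0.727
Q_p = 0.727 > K_p = 0.106, so the reverse reaction proceeds.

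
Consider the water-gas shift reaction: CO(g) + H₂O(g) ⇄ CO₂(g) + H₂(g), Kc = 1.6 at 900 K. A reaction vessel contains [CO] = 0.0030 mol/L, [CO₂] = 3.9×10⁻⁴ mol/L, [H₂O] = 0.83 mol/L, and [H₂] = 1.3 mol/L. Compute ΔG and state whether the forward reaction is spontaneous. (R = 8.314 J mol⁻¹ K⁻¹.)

Qc = [CO₂]·[H₂] / ([CO]·[H₂O]) = (3.9×10⁻⁴)·(1.3) / ((0.0030)·(0.83)) = 0.204
ΔG = RT ln(Qc/Kc) = (8.314 J mol⁻¹ K⁻¹)(900 K) × ln(0.204/1.6)
   = (7.483 kJ/mol)(-2.060) = -15.4 kJ/mol
ΔG < 0, so the forward reaction is spontaneous (proceeds forward).

ΔG = -15.4 kJ/mol; the forward reaction is spontaneous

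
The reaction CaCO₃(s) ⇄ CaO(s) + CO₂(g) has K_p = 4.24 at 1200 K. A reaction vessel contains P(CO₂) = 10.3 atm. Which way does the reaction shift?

(CaCO₃, CaO are pure solids — omitted from Q_p.)
Q_p = P(CO₂) = 10.3
Q_p = 10.3 > K_p = 4.24, so the reverse reaction proceeds.

toward reactants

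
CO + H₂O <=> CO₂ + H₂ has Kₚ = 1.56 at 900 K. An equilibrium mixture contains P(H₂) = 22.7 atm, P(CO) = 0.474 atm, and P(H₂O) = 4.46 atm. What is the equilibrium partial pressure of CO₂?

P(CO₂) = 0.145 atm

At equilibrium, Kₚ = P(CO₂)·P(H₂) / (P(CO)·P(H₂O)) = 1.56.
(P(CO₂))·(22.7) / ((0.474)·(4.46)) = 1.56
P(CO₂) = 0.145 atm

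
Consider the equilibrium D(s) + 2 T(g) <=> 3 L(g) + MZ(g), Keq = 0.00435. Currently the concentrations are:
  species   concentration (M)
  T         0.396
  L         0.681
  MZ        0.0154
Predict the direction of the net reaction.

(D is a pure solid — omitted from Q.)
Q = [L]³·[MZ] / [T]² = (0.681)³·(0.0154) / (0.396)² = 0.0310
Q = 0.0310 > Keq = 0.00435, so the reverse reaction proceeds.

in the reverse direction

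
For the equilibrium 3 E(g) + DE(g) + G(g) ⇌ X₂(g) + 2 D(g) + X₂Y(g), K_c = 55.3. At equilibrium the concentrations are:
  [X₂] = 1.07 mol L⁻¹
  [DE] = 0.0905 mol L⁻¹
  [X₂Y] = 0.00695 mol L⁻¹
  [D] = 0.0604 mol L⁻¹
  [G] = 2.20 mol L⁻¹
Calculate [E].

At equilibrium, K_c = [X₂]·[D]²·[X₂Y] / ([E]³·[DE]·[G]) = 55.3.
(1.07)·(0.0604)²·(0.00695) / (([E])³·(0.0905)·(2.20)) = 55.3
[E]³ = 2.46×10⁻⁶ ⇒ [E] = 0.0135 mol L⁻¹

[E] = 0.0135 mol L⁻¹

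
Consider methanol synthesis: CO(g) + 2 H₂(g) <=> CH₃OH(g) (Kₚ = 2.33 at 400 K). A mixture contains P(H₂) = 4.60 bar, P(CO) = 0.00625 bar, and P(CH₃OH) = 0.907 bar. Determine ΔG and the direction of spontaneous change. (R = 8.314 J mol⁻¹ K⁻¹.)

Qₚ = P(CH₃OH) / (P(CO)·P(H₂)²) = (0.907) / ((0.00625)·(4.60)²) = 6.86
ΔG = RT ln(Qₚ/Kₚ) = (8.314 J mol⁻¹ K⁻¹)(400 K) × ln(6.86/2.33)
   = (3.326 kJ/mol)(1.080) = 3.59 kJ/mol
ΔG > 0, so the forward reaction is non-spontaneous (proceeds in reverse).

ΔG = 3.59 kJ/mol; the forward reaction is non-spontaneous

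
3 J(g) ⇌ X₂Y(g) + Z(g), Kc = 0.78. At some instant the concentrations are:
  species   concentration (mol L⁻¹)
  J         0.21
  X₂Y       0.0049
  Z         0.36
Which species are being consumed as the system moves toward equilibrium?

J (reactants)

Qc = [X₂Y]·[Z] / [J]³ = (0.0049)·(0.36) / (0.21)³ = 0.19
Qc = 0.19 < Kc = 0.78: net forward reaction.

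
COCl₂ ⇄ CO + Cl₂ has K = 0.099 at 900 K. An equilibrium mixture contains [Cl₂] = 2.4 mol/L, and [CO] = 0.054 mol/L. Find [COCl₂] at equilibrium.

[COCl₂] = 1.3 mol/L

At equilibrium, K = [CO]·[Cl₂] / [COCl₂] = 0.099.
(0.054)·(2.4) / ([COCl₂]) = 0.099
[COCl₂] = 1.31 = 1.3 mol/L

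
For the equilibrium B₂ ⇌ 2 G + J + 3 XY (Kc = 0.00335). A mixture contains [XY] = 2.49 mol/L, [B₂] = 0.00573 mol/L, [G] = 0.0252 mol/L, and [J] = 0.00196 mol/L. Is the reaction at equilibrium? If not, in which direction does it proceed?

Qc = [G]²·[J]·[XY]³ / [B₂] = (0.0252)²·(0.00196)·(2.49)³ / (0.00573) = 0.00335
Qc = 0.00335 = Kc, so the system is already at equilibrium.

no net change (already at equilibrium)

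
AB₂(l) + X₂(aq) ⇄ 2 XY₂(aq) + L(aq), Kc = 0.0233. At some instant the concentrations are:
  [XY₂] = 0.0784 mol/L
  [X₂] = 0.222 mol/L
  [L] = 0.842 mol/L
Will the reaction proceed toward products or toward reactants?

(AB₂ is a pure liquid — omitted from Qc.)
Qc = [XY₂]²·[L] / [X₂] = (0.0784)²·(0.842) / (0.222) = 0.0233
Qc = 0.0233 = Kc, so the system is already at equilibrium.

no net change (already at equilibrium)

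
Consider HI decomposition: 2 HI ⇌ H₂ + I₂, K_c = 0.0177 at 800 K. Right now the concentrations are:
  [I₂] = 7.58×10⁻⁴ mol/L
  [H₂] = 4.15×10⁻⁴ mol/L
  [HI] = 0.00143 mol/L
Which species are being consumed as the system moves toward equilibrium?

Q_c = [H₂]·[I₂] / [HI]² = (4.15×10⁻⁴)·(7.58×10⁻⁴) / (0.00143)² = 0.154
Q_c = 0.154 > K_c = 0.0177: net reverse reaction.

H₂, I₂ (products)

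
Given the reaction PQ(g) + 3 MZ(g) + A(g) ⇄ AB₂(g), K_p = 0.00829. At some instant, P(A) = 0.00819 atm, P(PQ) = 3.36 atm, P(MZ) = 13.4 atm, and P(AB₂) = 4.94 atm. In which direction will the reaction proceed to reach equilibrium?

toward reactants

Q_p = P(AB₂) / (P(PQ)·P(MZ)³·P(A)) = (4.94) / ((3.36)·(13.4)³·(0.00819)) = 0.0746
Q_p = 0.0746 > K_p = 0.00829, so the reverse reaction proceeds.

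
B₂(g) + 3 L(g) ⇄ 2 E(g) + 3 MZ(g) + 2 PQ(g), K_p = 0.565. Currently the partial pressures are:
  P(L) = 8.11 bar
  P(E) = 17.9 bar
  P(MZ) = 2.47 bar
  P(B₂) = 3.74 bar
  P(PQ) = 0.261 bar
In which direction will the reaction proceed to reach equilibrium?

in the forward direction

Q_p = P(E)²·P(MZ)³·P(PQ)² / (P(B₂)·P(L)³) = (17.9)²·(2.47)³·(0.261)² / ((3.74)·(8.11)³) = 0.165
Q_p = 0.165 < K_p = 0.565, so the forward reaction proceeds.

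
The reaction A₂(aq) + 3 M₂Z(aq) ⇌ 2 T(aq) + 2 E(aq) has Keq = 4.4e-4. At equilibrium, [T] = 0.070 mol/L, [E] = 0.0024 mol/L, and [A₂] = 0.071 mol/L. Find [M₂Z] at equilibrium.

[M₂Z] = 0.097 mol/L

At equilibrium, Keq = [T]²·[E]² / ([A₂]·[M₂Z]³) = 4.4e-4.
(0.070)²·(0.0024)² / ((0.071)·([M₂Z])³) = 4.4e-4
[M₂Z]³ = 9.03e-4 ⇒ [M₂Z] = 0.097 mol/L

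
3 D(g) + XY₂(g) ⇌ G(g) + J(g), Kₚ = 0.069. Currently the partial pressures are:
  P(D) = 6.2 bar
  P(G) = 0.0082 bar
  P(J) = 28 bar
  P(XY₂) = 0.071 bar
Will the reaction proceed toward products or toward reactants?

Qₚ = P(G)·P(J) / (P(D)³·P(XY₂)) = (0.0082)·(28) / ((6.2)³·(0.071)) = 0.014
Qₚ = 0.014 < Kₚ = 0.069, so the forward reaction proceeds.

in the forward direction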